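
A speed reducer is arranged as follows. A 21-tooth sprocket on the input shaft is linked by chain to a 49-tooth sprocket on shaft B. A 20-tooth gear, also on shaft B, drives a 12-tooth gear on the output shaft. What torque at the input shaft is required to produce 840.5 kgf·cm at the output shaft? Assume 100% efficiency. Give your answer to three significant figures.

600 kgf·cm

Overall ratio R = 2.3333 × 0.6 = 1.4.
Input torque = output torque / R = 840.5 / 1.4 = 600.36 kgf·cm.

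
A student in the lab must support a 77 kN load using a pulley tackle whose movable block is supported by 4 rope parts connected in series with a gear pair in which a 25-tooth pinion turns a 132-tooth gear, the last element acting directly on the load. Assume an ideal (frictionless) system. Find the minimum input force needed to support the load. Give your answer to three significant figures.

Block-and-tackle MA = number of supporting rope parts = 4.
Gear pair MA = 132/25 = 5.28.
Combined ideal MA = 4 × 5.28 = 21.12.
Effort = load / MA = 77 / 21.12 = 3.6458 kN.

3.65 kN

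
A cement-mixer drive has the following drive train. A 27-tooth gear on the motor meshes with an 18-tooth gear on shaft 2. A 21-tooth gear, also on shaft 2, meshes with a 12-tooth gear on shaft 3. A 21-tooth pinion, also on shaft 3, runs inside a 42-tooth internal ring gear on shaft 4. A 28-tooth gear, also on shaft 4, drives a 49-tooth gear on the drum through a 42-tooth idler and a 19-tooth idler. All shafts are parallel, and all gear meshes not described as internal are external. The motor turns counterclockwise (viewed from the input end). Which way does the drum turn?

clockwise

the motor → shaft 2: external mesh, 1 reversal → CW.
shaft 2 → shaft 3: external mesh, 1 reversal → CCW.
shaft 3 → shaft 4: internal mesh, same direction → CCW.
shaft 4 → the drum: driver → idler → idler → driven is 3 external meshes, 3 reversals → CW.
5 reversals in total — an odd number — so the drum turns opposite to the motor.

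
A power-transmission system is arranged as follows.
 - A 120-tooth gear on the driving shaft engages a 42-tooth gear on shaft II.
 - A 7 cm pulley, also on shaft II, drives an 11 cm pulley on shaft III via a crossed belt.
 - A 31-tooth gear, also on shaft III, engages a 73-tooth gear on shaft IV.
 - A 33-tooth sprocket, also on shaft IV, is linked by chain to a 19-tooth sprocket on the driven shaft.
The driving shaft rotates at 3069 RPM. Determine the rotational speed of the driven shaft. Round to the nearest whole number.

Gear mesh: ratio = 42/120 = 0.35, so shaft II turns at 3069 / 0.35 = 8768.6 RPM.
Belt: ratio = 11/7 = 1.5714, so shaft III turns at 8768.6 / 1.5714 = 5580 RPM.
Gear mesh: ratio = 73/31 = 2.3548, so shaft IV turns at 5580 / 2.3548 = 2369.6 RPM.
Chain: ratio = 19/33 = 0.57576, so the driven shaft turns at 2369.6 / 0.57576 = 4115.6 RPM.

4116 RPM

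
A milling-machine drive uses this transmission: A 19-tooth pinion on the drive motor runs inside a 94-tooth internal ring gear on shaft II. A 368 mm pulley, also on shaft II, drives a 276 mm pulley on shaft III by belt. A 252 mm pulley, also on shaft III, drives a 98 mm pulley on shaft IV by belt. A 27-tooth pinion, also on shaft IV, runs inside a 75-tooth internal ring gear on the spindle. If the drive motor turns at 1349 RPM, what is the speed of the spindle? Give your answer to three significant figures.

Internal gear: ratio = 94/19 = 4.9474, so shaft II turns at 1349 / 4.9474 = 272.67 RPM.
Belt: ratio = 276/368 = 0.75, so shaft III turns at 272.67 / 0.75 = 363.56 RPM.
Belt: ratio = 98/252 = 0.38889, so shaft IV turns at 363.56 / 0.38889 = 934.87 RPM.
Internal gear: ratio = 75/27 = 2.7778, so the spindle turns at 934.87 / 2.7778 = 336.55 RPM.

337 RPM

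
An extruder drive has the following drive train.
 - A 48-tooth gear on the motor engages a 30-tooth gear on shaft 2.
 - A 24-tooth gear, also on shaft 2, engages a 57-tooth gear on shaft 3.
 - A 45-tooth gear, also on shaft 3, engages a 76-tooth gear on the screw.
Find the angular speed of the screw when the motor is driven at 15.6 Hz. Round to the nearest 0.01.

the motor → shaft 2 (gear mesh, 30/48): 15.6 ÷ 0.625 = 24.96 Hz
shaft 2 → shaft 3 (gear mesh, 57/24): 24.96 ÷ 2.375 = 10.509 Hz
shaft 3 → the screw (gear mesh, 76/45): 10.509 ÷ 1.6889 = 6.2227 Hz

6.22 Hz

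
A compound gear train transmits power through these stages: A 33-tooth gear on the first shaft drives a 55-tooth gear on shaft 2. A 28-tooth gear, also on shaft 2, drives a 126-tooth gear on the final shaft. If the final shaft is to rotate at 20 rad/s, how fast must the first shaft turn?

150 rad/s

Overall ratio R = 1.6667 × 4.5 = 7.5.
Required input speed = output speed × R = 20 × 7.5 = 150 rad/s.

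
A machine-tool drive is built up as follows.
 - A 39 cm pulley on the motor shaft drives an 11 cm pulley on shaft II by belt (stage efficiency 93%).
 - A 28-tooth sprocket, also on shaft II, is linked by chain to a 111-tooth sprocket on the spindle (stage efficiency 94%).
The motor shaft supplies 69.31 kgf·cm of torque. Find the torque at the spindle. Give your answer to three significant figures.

After the belt (11/39): 69.31 × 0.28205 × 0.93 = 18.181 kgf·cm
After the chain (111/28): 18.181 × 3.9643 × 0.94 = 67.749 kgf·cm

67.7 kgf·cm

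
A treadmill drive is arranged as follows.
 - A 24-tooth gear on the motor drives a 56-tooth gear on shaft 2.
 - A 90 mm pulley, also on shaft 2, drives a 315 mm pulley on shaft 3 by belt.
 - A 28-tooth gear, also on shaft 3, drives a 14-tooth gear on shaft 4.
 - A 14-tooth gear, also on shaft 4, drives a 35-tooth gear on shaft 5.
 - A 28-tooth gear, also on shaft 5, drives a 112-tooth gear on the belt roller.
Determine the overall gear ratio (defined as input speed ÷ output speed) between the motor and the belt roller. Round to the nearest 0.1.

40.8

Each stage contributes driven/driver: gear mesh 56/24 = 2.3333, belt 315/90 = 3.5, gear mesh 14/28 = 0.5, gear mesh 35/14 = 2.5, gear mesh 112/28 = 4.
Overall: 2.3333 × 3.5 × 0.5 × 2.5 × 4 = 40.833.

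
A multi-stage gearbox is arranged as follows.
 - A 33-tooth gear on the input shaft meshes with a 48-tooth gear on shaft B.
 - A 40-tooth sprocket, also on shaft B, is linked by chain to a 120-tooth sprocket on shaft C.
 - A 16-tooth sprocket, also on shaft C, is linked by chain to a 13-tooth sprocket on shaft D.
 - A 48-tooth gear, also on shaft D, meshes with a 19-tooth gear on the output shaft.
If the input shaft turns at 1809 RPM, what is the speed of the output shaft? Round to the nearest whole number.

gear mesh 48/33 = 1.4545 → 1809/1.4545 = 1243.7 RPM
chain 120/40 = 3 → 1243.7/3 = 414.56 RPM
chain 13/16 = 0.8125 → 414.56/0.8125 = 510.23 RPM
gear mesh 19/48 = 0.39583 → 510.23/0.39583 = 1289 RPM

1289 RPM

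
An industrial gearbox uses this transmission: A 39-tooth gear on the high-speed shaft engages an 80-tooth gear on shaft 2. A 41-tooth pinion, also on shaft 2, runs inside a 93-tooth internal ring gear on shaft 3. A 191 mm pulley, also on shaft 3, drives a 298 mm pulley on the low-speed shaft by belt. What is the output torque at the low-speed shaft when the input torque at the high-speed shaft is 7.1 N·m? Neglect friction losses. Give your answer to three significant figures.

51.5 N·m

gear mesh 80/39 = 2.0513 → τ = 7.1·2.0513 = 14.564 N·m
internal gear 93/41 = 2.2683 → τ = 14.564·2.2683 = 33.036 N·m
belt 298/191 = 1.5602 → τ = 33.036·1.5602 = 51.543 N·m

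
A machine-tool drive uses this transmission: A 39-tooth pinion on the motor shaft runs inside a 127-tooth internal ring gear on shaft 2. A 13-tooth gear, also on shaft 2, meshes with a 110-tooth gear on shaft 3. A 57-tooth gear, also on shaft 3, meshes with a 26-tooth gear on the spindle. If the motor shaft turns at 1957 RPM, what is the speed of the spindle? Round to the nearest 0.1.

155.7 RPM

the motor shaft → shaft 2 (internal gear, 127/39): 1957 ÷ 3.2564 = 600.97 RPM
shaft 2 → shaft 3 (gear mesh, 110/13): 600.97 ÷ 8.4615 = 71.024 RPM
shaft 3 → the spindle (gear mesh, 26/57): 71.024 ÷ 0.45614 = 155.71 RPM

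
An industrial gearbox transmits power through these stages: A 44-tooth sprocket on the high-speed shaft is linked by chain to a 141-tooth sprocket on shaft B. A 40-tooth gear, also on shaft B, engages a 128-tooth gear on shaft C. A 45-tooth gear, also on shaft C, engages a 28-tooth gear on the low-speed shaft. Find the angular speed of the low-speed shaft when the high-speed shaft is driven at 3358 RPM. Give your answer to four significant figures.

Chain: ratio = 141/44 = 3.2045, so shaft B turns at 3358 / 3.2045 = 1047.9 RPM.
Gear mesh: ratio = 128/40 = 3.2, so shaft C turns at 1047.9 / 3.2 = 327.46 RPM.
Gear mesh: ratio = 28/45 = 0.62222, so the low-speed shaft turns at 327.46 / 0.62222 = 526.28 RPM.

526.3 RPM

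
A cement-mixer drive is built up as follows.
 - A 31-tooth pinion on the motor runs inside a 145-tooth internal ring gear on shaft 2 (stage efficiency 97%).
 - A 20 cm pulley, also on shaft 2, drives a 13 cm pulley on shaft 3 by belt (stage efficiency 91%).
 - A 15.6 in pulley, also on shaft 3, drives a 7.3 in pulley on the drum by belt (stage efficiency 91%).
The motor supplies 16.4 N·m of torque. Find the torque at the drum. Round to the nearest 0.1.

18.7 N·m

Internal gear: ratio = 145/31 = 4.6774; torque at shaft 2 = 16.4 × 4.6774 × 0.97 = 74.408 N·m.
Belt: ratio = 13/20 = 0.65; torque at shaft 3 = 74.408 × 0.65 × 0.91 = 44.013 N·m.
Belt: ratio = 7.3/15.6 = 0.46795; torque at the drum = 44.013 × 0.46795 × 0.91 = 18.742 N·m.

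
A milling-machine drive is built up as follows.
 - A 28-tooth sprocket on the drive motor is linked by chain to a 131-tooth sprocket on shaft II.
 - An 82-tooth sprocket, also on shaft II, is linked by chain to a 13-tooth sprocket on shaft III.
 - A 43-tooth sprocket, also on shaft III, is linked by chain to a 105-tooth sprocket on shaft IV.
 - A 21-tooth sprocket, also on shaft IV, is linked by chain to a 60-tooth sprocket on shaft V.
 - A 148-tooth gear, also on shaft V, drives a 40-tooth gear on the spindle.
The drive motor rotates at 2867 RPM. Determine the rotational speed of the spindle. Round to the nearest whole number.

the drive motor → shaft II (chain, 131/28): 2867 ÷ 4.6786 = 612.79 RPM
shaft II → shaft III (chain, 13/82): 612.79 ÷ 0.15854 = 3865.3 RPM
shaft III → shaft IV (chain, 105/43): 3865.3 ÷ 2.4419 = 1582.9 RPM
shaft IV → shaft V (chain, 60/21): 1582.9 ÷ 2.8571 = 554.03 RPM
shaft V → the spindle (gear mesh, 40/148): 554.03 ÷ 0.27027 = 2049.9 RPM

2050 RPM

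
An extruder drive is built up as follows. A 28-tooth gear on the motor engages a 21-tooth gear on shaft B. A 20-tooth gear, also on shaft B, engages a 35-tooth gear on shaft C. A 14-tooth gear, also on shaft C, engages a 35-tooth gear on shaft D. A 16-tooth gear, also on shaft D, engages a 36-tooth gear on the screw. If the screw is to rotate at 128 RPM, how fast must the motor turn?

945 RPM

Overall ratio R = 0.75 × 1.75 × 2.5 × 2.25 = 7.3828.
Required input speed = output speed × R = 128 × 7.3828 = 945 RPM.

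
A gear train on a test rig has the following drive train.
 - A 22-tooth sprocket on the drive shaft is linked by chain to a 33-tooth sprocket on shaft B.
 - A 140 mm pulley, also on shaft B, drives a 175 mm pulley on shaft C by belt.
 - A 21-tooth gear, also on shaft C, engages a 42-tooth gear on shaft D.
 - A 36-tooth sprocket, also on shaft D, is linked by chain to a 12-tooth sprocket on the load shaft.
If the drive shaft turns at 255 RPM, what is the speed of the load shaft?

204 RPM

Chain: ratio = 33/22 = 1.5, so shaft B turns at 255 / 1.5 = 170 RPM.
Belt: ratio = 175/140 = 1.25, so shaft C turns at 170 / 1.25 = 136 RPM.
Gear mesh: ratio = 42/21 = 2, so shaft D turns at 136 / 2 = 68 RPM.
Chain: ratio = 12/36 = 0.33333, so the load shaft turns at 68 / 0.33333 = 204 RPM.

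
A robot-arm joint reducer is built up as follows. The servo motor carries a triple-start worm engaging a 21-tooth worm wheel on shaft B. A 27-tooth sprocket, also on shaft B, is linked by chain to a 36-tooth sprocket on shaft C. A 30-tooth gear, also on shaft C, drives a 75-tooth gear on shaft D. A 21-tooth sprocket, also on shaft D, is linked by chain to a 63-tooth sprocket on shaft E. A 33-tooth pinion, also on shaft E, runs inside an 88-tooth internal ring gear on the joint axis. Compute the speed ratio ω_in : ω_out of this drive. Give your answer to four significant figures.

Each stage contributes driven/driver: worm 21/3 = 7, chain 36/27 = 1.3333, gear mesh 75/30 = 2.5, chain 63/21 = 3, internal gear 88/33 = 2.6667.
Overall: 7 × 1.3333 × 2.5 × 3 × 2.6667 = 186.67.

186.7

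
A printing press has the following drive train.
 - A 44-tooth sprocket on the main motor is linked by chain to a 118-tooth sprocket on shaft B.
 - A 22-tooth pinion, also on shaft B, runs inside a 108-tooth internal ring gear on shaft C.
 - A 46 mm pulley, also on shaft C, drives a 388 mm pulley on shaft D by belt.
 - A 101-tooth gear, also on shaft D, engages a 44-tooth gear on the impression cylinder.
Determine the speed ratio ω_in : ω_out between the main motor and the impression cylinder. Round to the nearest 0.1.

48.4

Each stage contributes driven/driver: chain 118/44 = 2.6818, internal gear 108/22 = 4.9091, belt 388/46 = 8.4348, gear mesh 44/101 = 0.43564.
Overall: 2.6818 × 4.9091 × 8.4348 × 0.43564 = 48.377.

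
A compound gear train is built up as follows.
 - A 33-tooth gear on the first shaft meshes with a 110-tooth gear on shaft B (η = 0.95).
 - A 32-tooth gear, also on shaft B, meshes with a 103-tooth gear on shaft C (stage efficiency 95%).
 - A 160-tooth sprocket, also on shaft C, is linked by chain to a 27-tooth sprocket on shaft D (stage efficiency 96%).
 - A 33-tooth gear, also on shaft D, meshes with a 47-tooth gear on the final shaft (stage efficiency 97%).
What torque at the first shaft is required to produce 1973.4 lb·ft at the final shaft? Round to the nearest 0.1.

910.6 lb·ft

Overall ratio R = 3.3333 × 3.2188 × 0.16875 × 1.4242 = 2.5787; overall efficiency η = 0.95 × 0.95 × 0.96 × 0.97 = 0.8404.
Input torque = output torque / (R × η) = 1973.4 / (2.5787 × 0.8404) = 910.61 lb·ft.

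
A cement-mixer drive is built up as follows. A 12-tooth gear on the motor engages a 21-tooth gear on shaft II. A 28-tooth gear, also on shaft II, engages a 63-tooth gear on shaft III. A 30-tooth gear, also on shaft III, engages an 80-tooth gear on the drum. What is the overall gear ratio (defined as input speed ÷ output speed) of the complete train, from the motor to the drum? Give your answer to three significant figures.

10.5

Each stage contributes driven/driver: gear mesh 21/12 = 1.75, gear mesh 63/28 = 2.25, gear mesh 80/30 = 2.6667.
Overall: 1.75 × 2.25 × 2.6667 = 10.5.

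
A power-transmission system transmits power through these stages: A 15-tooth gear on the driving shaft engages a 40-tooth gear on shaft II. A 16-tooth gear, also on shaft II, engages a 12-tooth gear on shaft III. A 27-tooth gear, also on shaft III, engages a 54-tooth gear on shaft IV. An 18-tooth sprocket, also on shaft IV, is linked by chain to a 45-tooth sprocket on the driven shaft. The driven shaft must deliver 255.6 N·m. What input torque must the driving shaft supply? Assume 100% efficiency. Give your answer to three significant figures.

25.6 N·m

Overall ratio R = 2.6667 × 0.75 × 2 × 2.5 = 10.
Input torque = output torque / R = 255.6 / 10 = 25.56 N·m.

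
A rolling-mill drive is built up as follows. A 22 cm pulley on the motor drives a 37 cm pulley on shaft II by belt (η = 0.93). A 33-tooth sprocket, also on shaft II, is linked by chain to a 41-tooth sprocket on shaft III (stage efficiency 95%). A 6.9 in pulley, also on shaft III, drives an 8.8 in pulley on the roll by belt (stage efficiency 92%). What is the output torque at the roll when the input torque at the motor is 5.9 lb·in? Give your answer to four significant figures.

After the belt (37/22): 5.9 × 1.6818 × 0.93 = 9.2281 lb·in
After the chain (41/33): 9.2281 × 1.2424 × 0.95 = 10.892 lb·in
After the belt (8.8/6.9): 10.892 × 1.2754 × 0.92 = 12.78 lb·in

12.78 lb·in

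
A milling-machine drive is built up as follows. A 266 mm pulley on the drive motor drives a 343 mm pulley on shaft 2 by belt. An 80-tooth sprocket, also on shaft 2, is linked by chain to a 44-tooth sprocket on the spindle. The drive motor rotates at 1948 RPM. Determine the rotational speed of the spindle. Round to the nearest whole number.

2747 RPM

the drive motor → shaft 2 (belt, 343/266): 1948 ÷ 1.2895 = 1510.7 RPM
shaft 2 → the spindle (chain, 44/80): 1510.7 ÷ 0.55 = 2746.7 RPM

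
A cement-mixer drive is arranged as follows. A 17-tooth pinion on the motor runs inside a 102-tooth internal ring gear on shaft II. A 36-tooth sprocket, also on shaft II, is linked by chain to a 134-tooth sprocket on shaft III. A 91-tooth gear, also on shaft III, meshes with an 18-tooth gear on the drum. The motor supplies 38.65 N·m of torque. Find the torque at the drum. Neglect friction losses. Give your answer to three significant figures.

171 N·m

internal gear 102/17 = 6 → τ = 38.65·6 = 231.9 N·m
chain 134/36 = 3.7222 → τ = 231.9·3.7222 = 863.18 N·m
gear mesh 18/91 = 0.1978 → τ = 863.18·0.1978 = 170.74 N·m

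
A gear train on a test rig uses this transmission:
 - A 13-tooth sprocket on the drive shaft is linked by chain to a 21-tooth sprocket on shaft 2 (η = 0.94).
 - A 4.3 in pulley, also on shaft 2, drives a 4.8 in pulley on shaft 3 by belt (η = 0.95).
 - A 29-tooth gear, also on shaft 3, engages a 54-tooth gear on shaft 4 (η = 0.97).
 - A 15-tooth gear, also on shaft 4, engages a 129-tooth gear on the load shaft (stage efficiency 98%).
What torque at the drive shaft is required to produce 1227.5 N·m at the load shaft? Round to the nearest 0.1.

50.1 N·m

Overall ratio R = 1.6154 × 1.1163 × 1.8621 × 8.6 = 28.876; overall efficiency η = 0.94 × 0.95 × 0.97 × 0.98 = 0.8489.
Input torque = output torque / (R × η) = 1227.5 / (28.876 × 0.8489) = 50.076 N·m.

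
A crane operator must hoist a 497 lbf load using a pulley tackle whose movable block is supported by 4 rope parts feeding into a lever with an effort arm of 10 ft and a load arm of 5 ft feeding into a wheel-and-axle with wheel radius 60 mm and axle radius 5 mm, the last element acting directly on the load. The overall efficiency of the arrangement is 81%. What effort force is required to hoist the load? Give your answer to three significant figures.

6.39 lbf

Block-and-tackle MA = number of supporting rope parts = 4.
Lever MA = effort arm / load arm = 10/5 = 2.
Wheel-and-axle MA = R/r = 60/5 = 12.
Combined ideal MA = 4 × 2 × 12 = 96.
Actual MA = 96 × 0.81 = 77.76.
Effort = load / actual MA = 497 / 77.76 = 6.3915 lbf.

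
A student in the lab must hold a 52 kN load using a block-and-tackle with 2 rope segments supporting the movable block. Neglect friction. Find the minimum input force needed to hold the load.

26 kN

Block-and-tackle MA = number of supporting rope parts = 2.
Effort = load / MA = 52 / 2 = 26 kN.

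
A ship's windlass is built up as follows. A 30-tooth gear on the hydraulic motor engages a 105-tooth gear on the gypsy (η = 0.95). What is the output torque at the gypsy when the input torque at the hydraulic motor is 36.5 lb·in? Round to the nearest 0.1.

121.4 lb·in

After the gear mesh (105/30): 36.5 × 3.5 × 0.95 = 121.36 lb·in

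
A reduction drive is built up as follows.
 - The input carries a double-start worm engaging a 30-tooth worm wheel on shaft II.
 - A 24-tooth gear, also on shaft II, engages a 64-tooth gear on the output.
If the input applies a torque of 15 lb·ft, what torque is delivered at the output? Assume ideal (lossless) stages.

After the worm (30/2): 15 × 15 = 225 lb·ft
After the gear mesh (64/24): 225 × 2.6667 = 600 lb·ft

600 lb·ft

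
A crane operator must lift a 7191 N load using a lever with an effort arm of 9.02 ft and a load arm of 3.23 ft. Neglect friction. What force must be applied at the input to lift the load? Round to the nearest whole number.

Lever MA = effort arm / load arm = 9.02/3.23 = 2.7926.
Effort = load / MA = 7191 / 2.7926 = 2575 N.

2575 N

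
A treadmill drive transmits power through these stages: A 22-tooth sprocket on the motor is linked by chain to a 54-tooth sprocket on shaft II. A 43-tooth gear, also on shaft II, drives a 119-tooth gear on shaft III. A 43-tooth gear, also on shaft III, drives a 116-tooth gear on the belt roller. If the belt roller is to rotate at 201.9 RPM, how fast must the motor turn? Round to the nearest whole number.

Overall ratio R = 2.4545 × 2.7674 × 2.6977 = 18.325.
Required input speed = output speed × R = 201.9 × 18.325 = 3699.8 RPM.

3700 RPM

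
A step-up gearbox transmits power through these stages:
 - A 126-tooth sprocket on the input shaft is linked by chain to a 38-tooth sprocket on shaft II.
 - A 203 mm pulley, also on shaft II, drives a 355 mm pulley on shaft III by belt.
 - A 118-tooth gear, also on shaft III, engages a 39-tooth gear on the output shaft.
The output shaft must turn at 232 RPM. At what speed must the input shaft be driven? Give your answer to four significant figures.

Overall ratio R = 0.30159 × 1.7488 × 0.33051 = 0.17431.
Required input speed = output speed × R = 232 × 0.17431 = 40.44 RPM.

40.44 RPM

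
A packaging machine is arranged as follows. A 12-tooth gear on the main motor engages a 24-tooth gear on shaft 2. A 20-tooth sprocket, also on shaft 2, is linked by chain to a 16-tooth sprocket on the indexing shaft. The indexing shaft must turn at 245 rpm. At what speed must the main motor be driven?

Overall ratio R = 2 × 0.8 = 1.6.
Required input speed = output speed × R = 245 × 1.6 = 392 rpm.

392 rpm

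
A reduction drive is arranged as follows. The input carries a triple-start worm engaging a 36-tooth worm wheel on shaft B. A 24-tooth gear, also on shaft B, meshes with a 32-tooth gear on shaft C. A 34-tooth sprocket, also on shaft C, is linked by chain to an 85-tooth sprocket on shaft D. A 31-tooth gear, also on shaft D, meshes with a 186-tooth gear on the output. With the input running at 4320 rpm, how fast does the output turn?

worm 36/3 = 12 → 4320/12 = 360 rpm
gear mesh 32/24 = 1.3333 → 360/1.3333 = 270 rpm
chain 85/34 = 2.5 → 270/2.5 = 108 rpm
gear mesh 186/31 = 6 → 108/6 = 18 rpm

18 rpm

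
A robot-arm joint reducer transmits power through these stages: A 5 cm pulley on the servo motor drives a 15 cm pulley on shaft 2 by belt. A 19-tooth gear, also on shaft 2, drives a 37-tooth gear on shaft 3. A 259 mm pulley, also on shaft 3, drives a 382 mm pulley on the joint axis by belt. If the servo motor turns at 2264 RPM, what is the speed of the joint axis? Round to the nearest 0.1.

the servo motor → shaft 2 (belt, 15/5): 2264 ÷ 3 = 754.67 RPM
shaft 2 → shaft 3 (gear mesh, 37/19): 754.67 ÷ 1.9474 = 387.53 RPM
shaft 3 → the joint axis (belt, 382/259): 387.53 ÷ 1.4749 = 262.75 RPM

262.8 RPM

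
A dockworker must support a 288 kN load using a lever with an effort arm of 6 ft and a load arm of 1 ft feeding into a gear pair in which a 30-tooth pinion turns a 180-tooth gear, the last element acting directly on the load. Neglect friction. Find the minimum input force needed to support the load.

Lever MA = effort arm / load arm = 6/1 = 6.
Gear pair MA = 180/30 = 6.
Combined ideal MA = 6 × 6 = 36.
Effort = load / MA = 288 / 36 = 8 kN.

8 kN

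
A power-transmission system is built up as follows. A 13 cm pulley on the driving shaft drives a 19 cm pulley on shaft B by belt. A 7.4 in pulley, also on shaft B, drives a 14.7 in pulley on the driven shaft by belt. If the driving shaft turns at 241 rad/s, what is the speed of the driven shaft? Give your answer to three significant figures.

belt 19/13 = 1.4615 → 241/1.4615 = 164.89 rad/s
belt 14.7/7.4 = 1.9865 → 164.89/1.9865 = 83.008 rad/s

83.0 rad/s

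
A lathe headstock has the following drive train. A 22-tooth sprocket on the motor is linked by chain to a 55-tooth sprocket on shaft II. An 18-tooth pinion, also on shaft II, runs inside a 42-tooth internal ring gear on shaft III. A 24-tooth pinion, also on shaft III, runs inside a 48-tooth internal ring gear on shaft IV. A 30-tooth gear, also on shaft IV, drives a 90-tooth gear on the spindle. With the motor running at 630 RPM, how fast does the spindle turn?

Chain: ratio = 55/22 = 2.5, so shaft II turns at 630 / 2.5 = 252 RPM.
Internal gear: ratio = 42/18 = 2.3333, so shaft III turns at 252 / 2.3333 = 108 RPM.
Internal gear: ratio = 48/24 = 2, so shaft IV turns at 108 / 2 = 54 RPM.
Gear mesh: ratio = 90/30 = 3, so the spindle turns at 54 / 3 = 18 RPM.

18 RPM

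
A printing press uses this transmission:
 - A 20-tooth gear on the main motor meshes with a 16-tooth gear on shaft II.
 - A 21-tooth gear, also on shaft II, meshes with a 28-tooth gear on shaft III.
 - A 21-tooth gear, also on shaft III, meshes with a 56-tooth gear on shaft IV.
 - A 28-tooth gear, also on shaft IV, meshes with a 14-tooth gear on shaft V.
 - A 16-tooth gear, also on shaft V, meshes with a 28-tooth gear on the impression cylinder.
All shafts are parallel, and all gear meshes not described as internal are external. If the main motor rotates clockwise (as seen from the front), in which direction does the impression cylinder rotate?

the main motor → shaft II: external mesh, 1 reversal → CCW.
shaft II → shaft III: external mesh, 1 reversal → CW.
shaft III → shaft IV: external mesh, 1 reversal → CCW.
shaft IV → shaft V: external mesh, 1 reversal → CW.
shaft V → the impression cylinder: external mesh, 1 reversal → CCW.
5 reversals in total — an odd number — so the impression cylinder turns opposite to the main motor.

counterclockwise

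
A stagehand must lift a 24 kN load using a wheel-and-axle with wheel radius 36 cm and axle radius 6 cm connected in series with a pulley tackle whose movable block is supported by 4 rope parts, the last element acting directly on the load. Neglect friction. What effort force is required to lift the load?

1 kN

Wheel-and-axle MA = R/r = 36/6 = 6.
Block-and-tackle MA = number of supporting rope parts = 4.
Combined ideal MA = 6 × 4 = 24.
Effort = load / MA = 24 / 24 = 1 kN.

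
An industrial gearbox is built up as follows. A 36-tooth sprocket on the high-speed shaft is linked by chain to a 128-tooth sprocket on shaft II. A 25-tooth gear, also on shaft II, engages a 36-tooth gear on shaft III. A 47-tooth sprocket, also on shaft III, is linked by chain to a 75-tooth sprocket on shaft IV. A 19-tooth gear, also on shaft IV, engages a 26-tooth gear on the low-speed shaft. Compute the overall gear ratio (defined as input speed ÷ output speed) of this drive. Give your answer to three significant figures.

11.2

Each stage contributes driven/driver: chain 128/36 = 3.5556, gear mesh 36/25 = 1.44, chain 75/47 = 1.5957, gear mesh 26/19 = 1.3684.
Overall: 3.5556 × 1.44 × 1.5957 × 1.3684 = 11.18.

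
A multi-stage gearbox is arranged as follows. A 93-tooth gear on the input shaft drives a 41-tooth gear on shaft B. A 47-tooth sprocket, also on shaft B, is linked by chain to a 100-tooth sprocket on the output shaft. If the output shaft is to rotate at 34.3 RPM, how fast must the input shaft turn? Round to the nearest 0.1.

32.2 RPM

Overall ratio R = 0.44086 × 2.1277 = 0.938.
Required input speed = output speed × R = 34.3 × 0.938 = 32.173 RPM.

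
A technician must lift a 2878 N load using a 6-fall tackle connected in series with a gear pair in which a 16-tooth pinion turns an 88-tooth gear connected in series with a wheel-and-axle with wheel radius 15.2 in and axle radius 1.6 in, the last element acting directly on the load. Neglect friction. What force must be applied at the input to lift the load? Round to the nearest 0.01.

Block-and-tackle MA = number of supporting rope parts = 6.
Gear pair MA = 88/16 = 5.5.
Wheel-and-axle MA = R/r = 15.2/1.6 = 9.5.
Combined ideal MA = 6 × 5.5 × 9.5 = 313.5.
Effort = load / MA = 2878 / 313.5 = 9.1802 N.

9.18 N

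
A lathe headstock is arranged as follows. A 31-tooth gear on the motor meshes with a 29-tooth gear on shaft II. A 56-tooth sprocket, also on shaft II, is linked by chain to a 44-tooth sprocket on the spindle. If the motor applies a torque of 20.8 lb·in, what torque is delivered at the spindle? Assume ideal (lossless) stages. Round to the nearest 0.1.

15.3 lb·in

gear mesh 29/31 = 0.93548 → τ = 20.8·0.93548 = 19.458 lb·in
chain 44/56 = 0.78571 → τ = 19.458·0.78571 = 15.288 lb·in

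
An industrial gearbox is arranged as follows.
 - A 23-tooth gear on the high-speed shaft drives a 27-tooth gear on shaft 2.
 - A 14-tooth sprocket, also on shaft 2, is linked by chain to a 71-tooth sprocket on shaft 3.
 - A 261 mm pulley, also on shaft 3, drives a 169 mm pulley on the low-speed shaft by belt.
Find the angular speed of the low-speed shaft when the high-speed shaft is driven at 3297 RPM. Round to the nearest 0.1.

Gear mesh: ratio = 27/23 = 1.1739, so shaft 2 turns at 3297 / 1.1739 = 2808.6 RPM.
Chain: ratio = 71/14 = 5.0714, so shaft 3 turns at 2808.6 / 5.0714 = 553.8 RPM.
Belt: ratio = 169/261 = 0.64751, so the low-speed shaft turns at 553.8 / 0.64751 = 855.28 RPM.

855.3 RPM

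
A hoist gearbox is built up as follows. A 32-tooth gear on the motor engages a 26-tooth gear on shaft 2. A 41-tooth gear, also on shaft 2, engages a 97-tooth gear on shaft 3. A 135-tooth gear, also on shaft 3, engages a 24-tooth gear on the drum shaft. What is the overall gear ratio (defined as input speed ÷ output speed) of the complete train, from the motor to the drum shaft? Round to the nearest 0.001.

Each stage contributes driven/driver: gear mesh 26/32 = 0.8125, gear mesh 97/41 = 2.3659, gear mesh 24/135 = 0.17778.
Overall: 0.8125 × 2.3659 × 0.17778 = 0.34173.

0.342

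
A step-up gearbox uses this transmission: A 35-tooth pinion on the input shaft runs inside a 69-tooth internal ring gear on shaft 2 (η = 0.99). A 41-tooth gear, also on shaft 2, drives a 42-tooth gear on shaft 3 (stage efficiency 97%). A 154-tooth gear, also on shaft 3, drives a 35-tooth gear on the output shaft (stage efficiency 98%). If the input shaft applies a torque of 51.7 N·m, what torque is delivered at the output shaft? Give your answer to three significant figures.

22.3 N·m

After the internal gear (69/35): 51.7 × 1.9714 × 0.99 = 100.9 N·m
After the gear mesh (42/41): 100.9 × 1.0244 × 0.97 = 100.26 N·m
After the gear mesh (35/154): 100.26 × 0.22727 × 0.98 = 22.331 N·m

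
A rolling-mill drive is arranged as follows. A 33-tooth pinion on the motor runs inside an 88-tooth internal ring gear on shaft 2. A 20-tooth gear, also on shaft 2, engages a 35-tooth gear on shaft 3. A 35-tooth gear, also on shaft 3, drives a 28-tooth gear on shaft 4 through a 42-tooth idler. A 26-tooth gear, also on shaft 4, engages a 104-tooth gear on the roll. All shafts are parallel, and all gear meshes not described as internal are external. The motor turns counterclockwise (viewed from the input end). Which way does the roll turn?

the motor → shaft 2: internal mesh, same direction → CCW.
shaft 2 → shaft 3: external mesh, 1 reversal → CW.
shaft 3 → shaft 4: driver → idler → driven is 2 external meshes, 2 reversals → CW.
shaft 4 → the roll: external mesh, 1 reversal → CCW.
4 reversals in total — an even number — so the roll turns the same way as the motor.

counterclockwise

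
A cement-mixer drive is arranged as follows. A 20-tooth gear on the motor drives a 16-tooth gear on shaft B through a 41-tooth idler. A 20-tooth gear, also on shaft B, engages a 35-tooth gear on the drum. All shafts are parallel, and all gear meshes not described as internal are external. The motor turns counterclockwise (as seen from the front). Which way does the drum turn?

the motor → shaft B: driver → idler → driven is 2 external meshes, 2 reversals → CCW.
shaft B → the drum: external mesh, 1 reversal → CW.
3 reversals in total — an odd number — so the drum turns opposite to the motor.

clockwise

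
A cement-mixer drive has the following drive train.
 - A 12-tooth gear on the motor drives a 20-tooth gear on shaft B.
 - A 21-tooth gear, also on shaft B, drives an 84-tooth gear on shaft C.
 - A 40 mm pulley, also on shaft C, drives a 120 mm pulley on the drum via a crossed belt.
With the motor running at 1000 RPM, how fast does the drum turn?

50 RPM

gear mesh 20/12 = 1.6667 → 1000/1.6667 = 600 RPM
gear mesh 84/21 = 4 → 600/4 = 150 RPM
belt 120/40 = 3 → 150/3 = 50 RPM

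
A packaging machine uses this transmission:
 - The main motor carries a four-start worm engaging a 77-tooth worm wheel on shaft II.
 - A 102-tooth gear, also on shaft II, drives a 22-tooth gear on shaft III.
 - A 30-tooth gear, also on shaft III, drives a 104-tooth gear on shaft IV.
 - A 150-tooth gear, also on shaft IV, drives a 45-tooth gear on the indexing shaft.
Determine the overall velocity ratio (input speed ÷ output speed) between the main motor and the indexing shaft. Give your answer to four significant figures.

Each stage contributes driven/driver: worm 77/4 = 19.25, gear mesh 22/102 = 0.21569, gear mesh 104/30 = 3.4667, gear mesh 45/150 = 0.3.
Overall: 19.25 × 0.21569 × 3.4667 × 0.3 = 4.318.

4.318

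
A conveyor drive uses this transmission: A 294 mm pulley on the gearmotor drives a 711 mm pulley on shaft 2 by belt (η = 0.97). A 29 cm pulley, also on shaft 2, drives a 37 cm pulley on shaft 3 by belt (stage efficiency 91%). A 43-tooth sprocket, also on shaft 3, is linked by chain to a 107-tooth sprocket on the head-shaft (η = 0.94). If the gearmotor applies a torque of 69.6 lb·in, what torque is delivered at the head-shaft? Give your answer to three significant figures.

443 lb·in

Belt: ratio = 711/294 = 2.4184; torque at shaft 2 = 69.6 × 2.4184 × 0.97 = 163.27 lb·in.
Belt: ratio = 37/29 = 1.2759; torque at shaft 3 = 163.27 × 1.2759 × 0.91 = 189.56 lb·in.
Chain: ratio = 107/43 = 2.4884; torque at the head-shaft = 189.56 × 2.4884 × 0.94 = 443.4 lb·in.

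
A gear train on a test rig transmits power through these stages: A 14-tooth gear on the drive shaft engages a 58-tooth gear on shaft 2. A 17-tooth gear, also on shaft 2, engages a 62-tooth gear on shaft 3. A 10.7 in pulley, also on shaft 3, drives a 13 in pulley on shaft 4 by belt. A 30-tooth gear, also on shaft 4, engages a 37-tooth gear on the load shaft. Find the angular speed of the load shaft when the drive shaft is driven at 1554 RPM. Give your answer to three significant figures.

gear mesh 58/14 = 4.1429 → 1554/4.1429 = 375.1 RPM
gear mesh 62/17 = 3.6471 → 375.1/3.6471 = 102.85 RPM
belt 13/10.7 = 1.215 → 102.85/1.215 = 84.654 RPM
gear mesh 37/30 = 1.2333 → 84.654/1.2333 = 68.639 RPM

68.6 RPM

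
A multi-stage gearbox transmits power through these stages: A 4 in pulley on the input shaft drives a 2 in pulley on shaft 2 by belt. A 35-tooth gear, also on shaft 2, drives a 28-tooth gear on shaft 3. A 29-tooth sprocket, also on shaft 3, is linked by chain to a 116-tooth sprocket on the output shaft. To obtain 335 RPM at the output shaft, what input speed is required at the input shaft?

Overall ratio R = 0.5 × 0.8 × 4 = 1.6.
Required input speed = output speed × R = 335 × 1.6 = 536 RPM.

536 RPM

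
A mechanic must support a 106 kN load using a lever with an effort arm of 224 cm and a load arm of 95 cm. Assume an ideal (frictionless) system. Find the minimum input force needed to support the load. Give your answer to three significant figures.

45.0 kN

Lever MA = effort arm / load arm = 224/95 = 2.3579.
Effort = load / MA = 106 / 2.3579 = 44.955 kN.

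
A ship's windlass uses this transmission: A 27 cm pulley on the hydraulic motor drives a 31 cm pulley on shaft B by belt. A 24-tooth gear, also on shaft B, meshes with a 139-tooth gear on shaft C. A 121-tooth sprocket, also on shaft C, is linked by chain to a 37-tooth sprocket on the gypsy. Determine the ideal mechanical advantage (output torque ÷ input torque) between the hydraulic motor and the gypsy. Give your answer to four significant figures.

Each stage contributes driven/driver: belt 31/27 = 1.1481, gear mesh 139/24 = 5.7917, chain 37/121 = 0.30579.
Overall: 1.1481 × 5.7917 × 0.30579 = 2.0334.

2.033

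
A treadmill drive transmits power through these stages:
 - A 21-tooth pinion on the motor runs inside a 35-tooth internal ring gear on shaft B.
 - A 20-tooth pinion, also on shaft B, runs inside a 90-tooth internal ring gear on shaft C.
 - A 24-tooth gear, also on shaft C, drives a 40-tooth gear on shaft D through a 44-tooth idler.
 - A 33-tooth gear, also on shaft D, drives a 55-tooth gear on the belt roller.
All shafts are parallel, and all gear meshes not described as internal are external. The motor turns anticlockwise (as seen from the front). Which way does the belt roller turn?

the motor → shaft B: internal mesh, same direction → CCW.
shaft B → shaft C: internal mesh, same direction → CCW.
shaft C → shaft D: driver → idler → driven is 2 external meshes, 2 reversals → CCW.
shaft D → the belt roller: external mesh, 1 reversal → CW.
3 reversals in total — an odd number — so the belt roller turns opposite to the motor.

clockwise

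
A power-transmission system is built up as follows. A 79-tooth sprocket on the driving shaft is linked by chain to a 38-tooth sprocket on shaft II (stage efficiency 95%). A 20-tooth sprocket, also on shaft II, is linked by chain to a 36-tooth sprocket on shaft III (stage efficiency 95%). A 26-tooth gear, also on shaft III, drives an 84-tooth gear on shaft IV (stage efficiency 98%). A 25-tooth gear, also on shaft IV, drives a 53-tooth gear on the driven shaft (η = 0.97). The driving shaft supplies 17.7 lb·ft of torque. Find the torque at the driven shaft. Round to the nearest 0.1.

After the chain (38/79): 17.7 × 0.48101 × 0.95 = 8.0882 lb·ft
After the chain (36/20): 8.0882 × 1.8 × 0.95 = 13.831 lb·ft
After the gear mesh (84/26): 13.831 × 3.2308 × 0.98 = 43.791 lb·ft
After the gear mesh (53/25): 43.791 × 2.12 × 0.97 = 90.051 lb·ft

90.1 lb·ft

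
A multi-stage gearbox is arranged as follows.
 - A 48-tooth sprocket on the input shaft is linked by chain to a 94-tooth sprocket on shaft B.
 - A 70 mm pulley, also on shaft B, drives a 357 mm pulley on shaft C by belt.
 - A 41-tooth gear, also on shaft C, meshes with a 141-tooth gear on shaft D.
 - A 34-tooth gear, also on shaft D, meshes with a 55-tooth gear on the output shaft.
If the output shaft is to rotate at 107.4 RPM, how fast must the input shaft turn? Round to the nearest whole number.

Overall ratio R = 1.9583 × 5.1 × 3.439 × 1.6176 = 55.562.
Required input speed = output speed × R = 107.4 × 55.562 = 5967.3 RPM.

5967 RPM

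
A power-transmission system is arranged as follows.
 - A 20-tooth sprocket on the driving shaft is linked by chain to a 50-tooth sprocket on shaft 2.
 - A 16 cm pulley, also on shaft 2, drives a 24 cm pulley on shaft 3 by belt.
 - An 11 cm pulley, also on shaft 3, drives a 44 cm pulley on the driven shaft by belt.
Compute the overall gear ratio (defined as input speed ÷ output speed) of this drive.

15

Each stage contributes driven/driver: chain 50/20 = 2.5, belt 24/16 = 1.5, belt 44/11 = 4.
Overall: 2.5 × 1.5 × 4 = 15.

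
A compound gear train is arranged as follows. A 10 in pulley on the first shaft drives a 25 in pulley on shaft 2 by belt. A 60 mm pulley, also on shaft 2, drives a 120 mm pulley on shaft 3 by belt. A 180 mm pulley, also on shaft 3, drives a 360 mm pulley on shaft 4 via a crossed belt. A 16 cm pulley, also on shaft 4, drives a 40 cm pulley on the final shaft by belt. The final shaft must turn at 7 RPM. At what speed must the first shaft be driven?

Overall ratio R = 2.5 × 2 × 2 × 2.5 = 25.
Required input speed = output speed × R = 7 × 25 = 175 RPM.

175 RPM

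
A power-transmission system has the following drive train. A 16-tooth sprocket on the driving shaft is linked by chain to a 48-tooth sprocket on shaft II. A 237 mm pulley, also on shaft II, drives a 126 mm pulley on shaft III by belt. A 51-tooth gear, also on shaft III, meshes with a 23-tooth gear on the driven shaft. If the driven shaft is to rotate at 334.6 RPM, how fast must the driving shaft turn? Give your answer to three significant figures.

Overall ratio R = 3 × 0.53165 × 0.45098 = 0.71929.
Required input speed = output speed × R = 334.6 × 0.71929 = 240.67 RPM.

241 RPM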